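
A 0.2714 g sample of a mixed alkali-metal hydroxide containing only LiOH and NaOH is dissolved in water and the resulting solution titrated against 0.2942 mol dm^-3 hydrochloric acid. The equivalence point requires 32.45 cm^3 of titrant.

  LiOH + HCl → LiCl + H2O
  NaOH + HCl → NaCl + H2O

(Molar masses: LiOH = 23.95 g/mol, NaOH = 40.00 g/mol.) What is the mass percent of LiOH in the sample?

n(HCl) = 0.03245 × 0.2942 = 9.547 × 10^-3 mol
Let x = n(LiOH), y = n(NaOH).
Titrant: 1x + 1y = 9.547 × 10^-3;  mass: 23.95x + 40.00y = 0.2714
Solving, x = 6.883 × 10^-3 mol, y = 2.664 × 10^-3 mol
mass of LiOH = 6.883 × 10^-3 × 23.95 = 0.1648 g
% LiOH = 0.1648 / 0.2714 × 100 = 60.74 %

60.74 %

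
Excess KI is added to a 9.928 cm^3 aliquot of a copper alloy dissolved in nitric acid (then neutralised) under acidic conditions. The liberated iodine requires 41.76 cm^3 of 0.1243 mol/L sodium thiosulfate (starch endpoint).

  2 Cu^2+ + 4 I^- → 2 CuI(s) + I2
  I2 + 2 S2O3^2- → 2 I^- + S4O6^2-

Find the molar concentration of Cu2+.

0.5228 mol/L

n(S2O3^2-) = 0.04176 × 0.1243 = 5.191 × 10^-3 mol
n(I2) = n(S2O3^2-)/2 = 2.595 × 10^-3 mol
From the 2:1 ratio, n(Cu2+) in the aliquot = 2/1 × 2.595 × 10^-3 = 5.191 × 10^-3 mol
[Cu2+] = 5.191 × 10^-3 / 0.009928 = 0.5228 mol/L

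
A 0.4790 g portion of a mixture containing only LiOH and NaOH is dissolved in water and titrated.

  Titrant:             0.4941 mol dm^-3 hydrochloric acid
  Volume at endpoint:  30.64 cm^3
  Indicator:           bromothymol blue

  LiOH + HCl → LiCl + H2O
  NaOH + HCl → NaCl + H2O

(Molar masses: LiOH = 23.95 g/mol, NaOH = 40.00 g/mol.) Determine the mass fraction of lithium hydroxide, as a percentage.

39.43 %

n(HCl) = 0.03064 × 0.4941 = 0.01514 mol
Let x = n(LiOH), y = n(NaOH).
Titrant: 1x + 1y = 0.01514;  mass: 23.95x + 40.00y = 0.4790
Solving, x = 7.886 × 10^-3 mol, y = 7.253 × 10^-3 mol
mass of LiOH = 7.886 × 10^-3 × 23.95 = 0.1889 g
% LiOH = 0.1889 / 0.4790 × 100 = 39.43 %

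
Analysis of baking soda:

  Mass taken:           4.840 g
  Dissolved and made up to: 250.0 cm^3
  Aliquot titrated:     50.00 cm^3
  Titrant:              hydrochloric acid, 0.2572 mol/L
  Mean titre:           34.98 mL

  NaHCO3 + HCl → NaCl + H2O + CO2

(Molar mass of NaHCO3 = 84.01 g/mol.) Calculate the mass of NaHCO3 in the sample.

3.779 g

n(HCl) per titration = 0.03498 × 0.2572 = 8.997 × 10^-3 mol
n(NaHCO3) in each aliquot = 8.997 × 10^-3 mol (1:1 ratio)
n(NaHCO3) in the whole flask = 8.997 × 10^-3 × 250.0/50.00 = 0.04498 mol
mass of NaHCO3 = 0.04498 × 84.01 = 3.779 g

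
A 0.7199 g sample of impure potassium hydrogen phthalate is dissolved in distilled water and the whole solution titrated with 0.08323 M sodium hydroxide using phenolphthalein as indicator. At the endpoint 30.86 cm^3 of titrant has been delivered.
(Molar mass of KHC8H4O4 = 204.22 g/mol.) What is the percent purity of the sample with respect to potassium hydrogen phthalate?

KHC8H4O4 + NaOH → KNaC8H4O4 + H2O
n(NaOH) = 0.03086 L × 0.08323 mol/L = 2.568 × 10^-3 mol
n(KHC8H4O4) = 2.568 × 10^-3 mol (1:1 ratio)
mass of KHC8H4O4 = 2.568 × 10^-3 × 204.22 g/mol = 0.5245 g
% KHC8H4O4 = 0.5245 / 0.7199 × 100 = 72.86 %

72.86 %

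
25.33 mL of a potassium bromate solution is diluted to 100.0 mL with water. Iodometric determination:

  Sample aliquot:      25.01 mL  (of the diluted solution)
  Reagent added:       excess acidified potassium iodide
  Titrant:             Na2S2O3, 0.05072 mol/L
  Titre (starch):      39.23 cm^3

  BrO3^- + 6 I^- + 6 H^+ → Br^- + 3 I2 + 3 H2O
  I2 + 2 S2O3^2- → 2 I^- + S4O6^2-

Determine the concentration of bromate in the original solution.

0.05235 mol/L

n(S2O3^2-) = 0.03923 × 0.05072 = 1.990 × 10^-3 mol
n(I2) = n(S2O3^2-)/2 = 9.949 × 10^-4 mol
From the 1:3 ratio, n(BrO3^-) in the aliquot = 1/3 × 9.949 × 10^-4 = 3.316 × 10^-4 mol
[BrO3^-]_dilute = 3.316 × 10^-4 / 0.02501 = 0.01326 mol/L
[BrO3^-]_original = 0.01326 × 100.0/25.33 = 0.05235 mol/L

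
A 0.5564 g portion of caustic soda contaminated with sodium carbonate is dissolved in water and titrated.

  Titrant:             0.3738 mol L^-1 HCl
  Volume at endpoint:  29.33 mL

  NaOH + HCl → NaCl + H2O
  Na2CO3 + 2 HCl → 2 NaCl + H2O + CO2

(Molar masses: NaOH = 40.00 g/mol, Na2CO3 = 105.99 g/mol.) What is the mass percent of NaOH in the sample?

n(HCl) = 0.02933 × 0.3738 = 0.01096 mol
Let x = n(NaOH), y = n(Na2CO3).
Titrant: 1x + 2y = 0.01096;  mass: 40.00x + 105.99y = 0.5564
Solving, x = 1.894 × 10^-3 mol, y = 4.535 × 10^-3 mol
mass of NaOH = 1.894 × 10^-3 × 40.00 = 0.07576 g
% NaOH = 0.07576 / 0.5564 × 100 = 13.62 %

13.62 %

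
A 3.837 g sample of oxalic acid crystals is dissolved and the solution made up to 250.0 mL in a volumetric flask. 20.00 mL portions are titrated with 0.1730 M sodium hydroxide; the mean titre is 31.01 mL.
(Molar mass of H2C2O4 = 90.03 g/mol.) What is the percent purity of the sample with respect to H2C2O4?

H2C2O4 + 2 NaOH → Na2C2O4 + 2 H2O
n(NaOH) per titration = 0.03101 × 0.1730 = 5.365 × 10^-3 mol
From the 1:2 ratio, n(H2C2O4) in each aliquot = 1/2 × 5.365 × 10^-3 = 2.682 × 10^-3 mol
n(H2C2O4) in the whole flask = 2.682 × 10^-3 × 250.0/20.00 = 0.03353 mol
mass of H2C2O4 = 0.03353 × 90.03 = 3.019 g
% H2C2O4 = 3.019 / 3.837 × 100 = 78.67 %

78.67 %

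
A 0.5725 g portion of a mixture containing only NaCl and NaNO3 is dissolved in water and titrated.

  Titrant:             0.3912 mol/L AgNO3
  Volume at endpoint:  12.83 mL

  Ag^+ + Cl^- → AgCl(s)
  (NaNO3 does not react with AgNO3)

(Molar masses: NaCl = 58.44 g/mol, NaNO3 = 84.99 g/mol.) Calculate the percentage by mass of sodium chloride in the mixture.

n(AgNO3) = 0.01283 × 0.3912 = 5.019 × 10^-3 mol
Let x = n(NaCl), y = n(NaNO3).
Titrant: 1x = 5.019 × 10^-3;  mass: 58.44x + 84.99y = 0.5725
Solving, x = 5.019 × 10^-3 mol, y = 3.285 × 10^-3 mol
mass of NaCl = 5.019 × 10^-3 × 58.44 = 0.2933 g
% NaCl = 0.2933 / 0.5725 × 100 = 51.23 %

51.23 %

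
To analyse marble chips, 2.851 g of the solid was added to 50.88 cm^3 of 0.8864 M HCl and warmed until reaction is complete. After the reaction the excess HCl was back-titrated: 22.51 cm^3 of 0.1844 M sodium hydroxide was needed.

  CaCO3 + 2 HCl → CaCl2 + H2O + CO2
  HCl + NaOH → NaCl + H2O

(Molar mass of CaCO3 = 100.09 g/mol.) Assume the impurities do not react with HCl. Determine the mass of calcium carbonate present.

n(HCl) added = 0.05088 × 0.8864 = 0.04510 mol
n(NaOH) used in back-titration = 0.02251 × 0.1844 = 4.151 × 10^-3 mol
n(HCl) left over = 4.151 × 10^-3 mol (1:1 ratio)
n(HCl) consumed by analyte = 0.04510 − 4.151 × 10^-3 = 0.04095 mol
From the 1:2 ratio, n(CaCO3) = 1/2 × 0.04095 = 0.02047 mol
mass of CaCO3 = 0.02047 × 100.09 = 2.049 g

2.049 g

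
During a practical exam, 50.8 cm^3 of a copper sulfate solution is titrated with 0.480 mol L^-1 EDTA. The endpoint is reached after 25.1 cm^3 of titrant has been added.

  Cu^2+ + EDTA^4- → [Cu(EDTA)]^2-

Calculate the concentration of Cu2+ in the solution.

n(EDTA) = 0.0251 L × 0.480 mol/L = 0.0120 mol
n(Cu2+) = 0.0120 mol (1:1 mole ratio)
[Cu2+] = 0.0120 mol / 0.0508 L = 0.237 mol/L

0.237 mol/L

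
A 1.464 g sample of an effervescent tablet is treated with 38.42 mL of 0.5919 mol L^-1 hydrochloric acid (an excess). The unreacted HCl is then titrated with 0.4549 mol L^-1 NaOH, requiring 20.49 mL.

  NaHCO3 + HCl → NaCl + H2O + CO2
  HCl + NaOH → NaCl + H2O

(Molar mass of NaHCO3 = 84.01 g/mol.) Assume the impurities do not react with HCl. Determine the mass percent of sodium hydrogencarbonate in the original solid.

n(HCl) added = 0.03842 × 0.5919 = 0.02274 mol
n(NaOH) used in back-titration = 0.02049 × 0.4549 = 9.321 × 10^-3 mol
n(HCl) left over = 9.321 × 10^-3 mol (1:1 ratio)
n(HCl) consumed by analyte = 0.02274 − 9.321 × 10^-3 = 0.01342 mol
n(NaHCO3) = 0.01342 mol (1:1 ratio)
mass of NaHCO3 = 0.01342 × 84.01 = 1.127 g
% NaHCO3 = 1.127 / 1.464 × 100 = 77.01 %

77.01 %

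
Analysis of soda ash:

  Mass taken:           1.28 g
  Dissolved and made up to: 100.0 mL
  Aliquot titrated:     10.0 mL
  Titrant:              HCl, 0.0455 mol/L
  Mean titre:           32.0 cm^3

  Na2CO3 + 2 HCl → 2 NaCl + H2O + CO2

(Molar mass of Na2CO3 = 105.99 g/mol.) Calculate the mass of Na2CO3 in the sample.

0.772 g

n(HCl) per titration = 0.0320 × 0.0455 = 1.46 × 10^-3 mol
From the 1:2 ratio, n(Na2CO3) in each aliquot = 1/2 × 1.46 × 10^-3 = 7.28 × 10^-4 mol
n(Na2CO3) in the whole flask = 7.28 × 10^-4 × 100.0/10.0 = 7.28 × 10^-3 mol
mass of Na2CO3 = 7.28 × 10^-3 × 105.99 = 0.772 g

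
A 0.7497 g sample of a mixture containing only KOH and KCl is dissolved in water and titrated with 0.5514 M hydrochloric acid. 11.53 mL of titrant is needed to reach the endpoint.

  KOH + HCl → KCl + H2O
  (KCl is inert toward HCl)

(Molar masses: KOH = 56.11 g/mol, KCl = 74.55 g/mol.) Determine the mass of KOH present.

n(HCl) = 0.01153 × 0.5514 = 6.358 × 10^-3 mol
Let x = n(KOH), y = n(KCl).
Titrant: 1x = 6.358 × 10^-3;  mass: 56.11x + 74.55y = 0.7497
Solving, x = 6.358 × 10^-3 mol, y = 5.271 × 10^-3 mol
mass of KOH = 6.358 × 10^-3 × 56.11 = 0.3567 g

0.3567 g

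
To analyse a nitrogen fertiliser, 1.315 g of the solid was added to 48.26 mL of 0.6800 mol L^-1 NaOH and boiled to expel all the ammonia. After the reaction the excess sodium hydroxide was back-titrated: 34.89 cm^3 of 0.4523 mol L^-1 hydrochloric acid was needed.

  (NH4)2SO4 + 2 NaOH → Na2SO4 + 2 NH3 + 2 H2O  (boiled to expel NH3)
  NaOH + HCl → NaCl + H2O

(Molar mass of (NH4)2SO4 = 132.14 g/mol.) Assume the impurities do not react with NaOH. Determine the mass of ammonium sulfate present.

n(NaOH) added = 0.04826 × 0.6800 = 0.03282 mol
n(HCl) used in back-titration = 0.03489 × 0.4523 = 0.01578 mol
n(NaOH) left over = 0.01578 mol (1:1 ratio)
n(NaOH) consumed by analyte = 0.03282 − 0.01578 = 0.01704 mol
From the 1:2 ratio, n((NH4)2SO4) = 1/2 × 0.01704 = 8.518 × 10^-3 mol
mass of (NH4)2SO4 = 8.518 × 10^-3 × 132.14 = 1.126 g

1.126 g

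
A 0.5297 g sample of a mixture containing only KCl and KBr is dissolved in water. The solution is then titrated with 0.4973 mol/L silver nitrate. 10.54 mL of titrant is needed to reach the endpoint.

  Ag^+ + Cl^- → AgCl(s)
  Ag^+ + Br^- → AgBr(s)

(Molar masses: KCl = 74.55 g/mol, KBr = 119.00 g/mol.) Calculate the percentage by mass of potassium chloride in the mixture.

n(AgNO3) = 0.01054 × 0.4973 = 5.242 × 10^-3 mol
Let x = n(KCl), y = n(KBr).
Titrant: 1x + 1y = 5.242 × 10^-3;  mass: 74.55x + 119.00y = 0.5297
Solving, x = 2.116 × 10^-3 mol, y = 3.126 × 10^-3 mol
mass of KCl = 2.116 × 10^-3 × 74.55 = 0.1577 g
% KCl = 0.1577 / 0.5297 × 100 = 29.78 %

29.78 %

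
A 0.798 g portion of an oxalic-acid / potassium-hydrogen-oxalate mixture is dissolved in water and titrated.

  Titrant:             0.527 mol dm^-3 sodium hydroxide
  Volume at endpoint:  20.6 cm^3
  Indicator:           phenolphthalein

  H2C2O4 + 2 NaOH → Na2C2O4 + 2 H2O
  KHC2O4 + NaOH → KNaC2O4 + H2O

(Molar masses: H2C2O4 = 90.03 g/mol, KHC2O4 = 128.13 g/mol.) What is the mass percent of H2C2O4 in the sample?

40.2 %

n(NaOH) = 0.0206 × 0.527 = 0.0109 mol
Let x = n(H2C2O4), y = n(KHC2O4).
Titrant: 2x + 1y = 0.0109;  mass: 90.03x + 128.13y = 0.798
Solving, x = 3.57 × 10^-3 mol, y = 3.72 × 10^-3 mol
mass of H2C2O4 = 3.57 × 10^-3 × 90.03 = 0.321 g
% H2C2O4 = 0.321 / 0.798 × 100 = 40.2 %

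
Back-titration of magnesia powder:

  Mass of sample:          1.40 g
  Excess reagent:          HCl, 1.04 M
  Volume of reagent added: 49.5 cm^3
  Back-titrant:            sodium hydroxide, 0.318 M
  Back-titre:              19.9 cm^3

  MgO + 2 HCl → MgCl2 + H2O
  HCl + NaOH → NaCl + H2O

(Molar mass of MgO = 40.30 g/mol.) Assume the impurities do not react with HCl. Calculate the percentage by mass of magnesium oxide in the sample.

n(HCl) added = 0.0495 × 1.04 = 0.0515 mol
n(NaOH) used in back-titration = 0.0199 × 0.318 = 6.33 × 10^-3 mol
n(HCl) left over = 6.33 × 10^-3 mol (1:1 ratio)
n(HCl) consumed by analyte = 0.0515 − 6.33 × 10^-3 = 0.0452 mol
From the 1:2 ratio, n(MgO) = 1/2 × 0.0452 = 0.0226 mol
mass of MgO = 0.0226 × 40.30 = 0.910 g
% MgO = 0.910 / 1.40 × 100 = 65.0 %

65.0 %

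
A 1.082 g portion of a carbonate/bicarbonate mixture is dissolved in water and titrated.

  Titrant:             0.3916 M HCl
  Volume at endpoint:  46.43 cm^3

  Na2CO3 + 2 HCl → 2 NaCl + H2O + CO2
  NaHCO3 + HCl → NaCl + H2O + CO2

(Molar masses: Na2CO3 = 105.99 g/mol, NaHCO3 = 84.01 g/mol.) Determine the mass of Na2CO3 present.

0.7612 g

n(HCl) = 0.04643 × 0.3916 = 0.01818 mol
Let x = n(Na2CO3), y = n(NaHCO3).
Titrant: 2x + 1y = 0.01818;  mass: 105.99x + 84.01y = 1.082
Solving, x = 7.182 × 10^-3 mol, y = 3.819 × 10^-3 mol
mass of Na2CO3 = 7.182 × 10^-3 × 105.99 = 0.7612 g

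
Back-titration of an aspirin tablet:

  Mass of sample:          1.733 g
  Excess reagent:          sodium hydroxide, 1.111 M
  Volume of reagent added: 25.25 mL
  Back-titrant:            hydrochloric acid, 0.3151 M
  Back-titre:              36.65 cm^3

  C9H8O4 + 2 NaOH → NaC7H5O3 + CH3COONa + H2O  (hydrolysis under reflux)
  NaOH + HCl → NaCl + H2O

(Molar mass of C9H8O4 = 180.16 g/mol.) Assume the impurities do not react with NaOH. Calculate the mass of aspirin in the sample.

n(NaOH) added = 0.02525 × 1.111 = 0.02805 mol
n(HCl) used in back-titration = 0.03665 × 0.3151 = 0.01155 mol
n(NaOH) left over = 0.01155 mol (1:1 ratio)
n(NaOH) consumed by analyte = 0.02805 − 0.01155 = 0.01650 mol
From the 1:2 ratio, n(C9H8O4) = 1/2 × 0.01650 = 8.252 × 10^-3 mol
mass of C9H8O4 = 8.252 × 10^-3 × 180.16 = 1.487 g

1.487 g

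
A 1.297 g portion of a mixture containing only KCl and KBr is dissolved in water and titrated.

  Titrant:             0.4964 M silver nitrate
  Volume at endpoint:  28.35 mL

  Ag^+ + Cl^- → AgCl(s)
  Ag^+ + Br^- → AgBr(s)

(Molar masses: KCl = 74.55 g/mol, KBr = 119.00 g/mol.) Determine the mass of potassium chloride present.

0.6334 g

n(AgNO3) = 0.02835 × 0.4964 = 0.01407 mol
Let x = n(KCl), y = n(KBr).
Titrant: 1x + 1y = 0.01407;  mass: 74.55x + 119.00y = 1.297
Solving, x = 8.497 × 10^-3 mol, y = 5.576 × 10^-3 mol
mass of KCl = 8.497 × 10^-3 × 74.55 = 0.6334 g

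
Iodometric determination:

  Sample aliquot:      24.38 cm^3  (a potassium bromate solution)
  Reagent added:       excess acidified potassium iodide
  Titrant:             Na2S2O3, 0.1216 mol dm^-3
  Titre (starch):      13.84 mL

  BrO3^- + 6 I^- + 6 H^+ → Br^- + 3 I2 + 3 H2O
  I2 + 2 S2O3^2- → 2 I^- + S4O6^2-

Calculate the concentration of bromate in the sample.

n(S2O3^2-) = 0.01384 × 0.1216 = 1.683 × 10^-3 mol
n(I2) = n(S2O3^2-)/2 = 8.415 × 10^-4 mol
From the 1:3 ratio, n(BrO3^-) in the aliquot = 1/3 × 8.415 × 10^-4 = 2.805 × 10^-4 mol
[BrO3^-] = 2.805 × 10^-4 / 0.02438 = 0.01150 mol/L

0.01150 mol/L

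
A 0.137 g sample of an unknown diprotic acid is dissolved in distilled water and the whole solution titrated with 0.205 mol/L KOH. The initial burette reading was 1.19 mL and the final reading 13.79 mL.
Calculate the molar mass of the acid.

n(KOH) = 0.0126 L × 0.205 mol/L = 2.58 × 10^-3 mol
From the 1:2 ratio, n(H2A) = 1/2 × 2.58 × 10^-3 = 1.29 × 10^-3 mol
M = m / n = 0.137 g / 1.29 × 10^-3 mol = 106 g/mol

106 g/mol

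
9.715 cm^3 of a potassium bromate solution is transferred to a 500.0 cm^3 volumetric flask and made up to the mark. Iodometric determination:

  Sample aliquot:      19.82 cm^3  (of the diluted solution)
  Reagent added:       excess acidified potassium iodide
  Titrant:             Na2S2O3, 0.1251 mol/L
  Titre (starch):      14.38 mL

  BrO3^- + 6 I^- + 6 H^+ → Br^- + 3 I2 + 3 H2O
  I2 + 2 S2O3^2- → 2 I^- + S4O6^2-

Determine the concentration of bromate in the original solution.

n(S2O3^2-) = 0.01438 × 0.1251 = 1.799 × 10^-3 mol
n(I2) = n(S2O3^2-)/2 = 8.995 × 10^-4 mol
From the 1:3 ratio, n(BrO3^-) in the aliquot = 1/3 × 8.995 × 10^-4 = 2.998 × 10^-4 mol
[BrO3^-]_dilute = 2.998 × 10^-4 / 0.01982 = 0.01513 mol/L
[BrO3^-]_original = 0.01513 × 500.0/9.715 = 0.7786 mol/L

0.7786 mol/L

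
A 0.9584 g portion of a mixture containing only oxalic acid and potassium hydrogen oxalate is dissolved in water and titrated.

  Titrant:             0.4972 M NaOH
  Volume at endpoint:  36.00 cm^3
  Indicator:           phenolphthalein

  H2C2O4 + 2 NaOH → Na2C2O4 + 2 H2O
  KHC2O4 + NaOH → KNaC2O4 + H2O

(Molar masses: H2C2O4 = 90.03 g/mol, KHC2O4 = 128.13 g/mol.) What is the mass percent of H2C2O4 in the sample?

n(NaOH) = 0.03600 × 0.4972 = 0.01790 mol
Let x = n(H2C2O4), y = n(KHC2O4).
Titrant: 2x + 1y = 0.01790;  mass: 90.03x + 128.13y = 0.9584
Solving, x = 8.031 × 10^-3 mol, y = 1.837 × 10^-3 mol
mass of H2C2O4 = 8.031 × 10^-3 × 90.03 = 0.7230 g
% H2C2O4 = 0.7230 / 0.9584 × 100 = 75.44 %

75.44 %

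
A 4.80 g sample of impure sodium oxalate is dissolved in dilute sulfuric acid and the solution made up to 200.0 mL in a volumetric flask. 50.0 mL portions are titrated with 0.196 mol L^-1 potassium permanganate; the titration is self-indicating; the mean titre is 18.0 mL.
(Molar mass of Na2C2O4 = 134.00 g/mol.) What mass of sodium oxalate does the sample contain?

4.73 g

2 MnO4^- + 5 C2O4^2- + 16 H^+ → 2 Mn^2+ + 10 CO2 + 8 H2O
n(KMnO4) per titration = 0.0180 × 0.196 = 3.53 × 10^-3 mol
From the 5:2 ratio, n(Na2C2O4) in each aliquot = 5/2 × 3.53 × 10^-3 = 8.82 × 10^-3 mol
n(Na2C2O4) in the whole flask = 8.82 × 10^-3 × 200.0/50.0 = 0.0353 mol
mass of Na2C2O4 = 0.0353 × 134.00 = 4.73 g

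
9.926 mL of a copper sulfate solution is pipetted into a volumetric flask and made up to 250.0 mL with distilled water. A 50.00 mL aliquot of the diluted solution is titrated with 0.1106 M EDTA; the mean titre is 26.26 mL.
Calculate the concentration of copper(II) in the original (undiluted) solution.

1.463 M

Cu^2+ + EDTA^4- → [Cu(EDTA)]^2-
n(EDTA) = 0.02626 × 0.1106 = 2.904 × 10^-3 mol
n(Cu2+) in the aliquot = 2.904 × 10^-3 mol (1:1 ratio)
[Cu2+]_dilute = 2.904 × 10^-3 / 0.05000 = 0.05809 mol/L
Dilution factor = 250.0 / 9.926 = 25.19
[Cu2+]_stock = 0.05809 × 25.19 = 1.463 mol/L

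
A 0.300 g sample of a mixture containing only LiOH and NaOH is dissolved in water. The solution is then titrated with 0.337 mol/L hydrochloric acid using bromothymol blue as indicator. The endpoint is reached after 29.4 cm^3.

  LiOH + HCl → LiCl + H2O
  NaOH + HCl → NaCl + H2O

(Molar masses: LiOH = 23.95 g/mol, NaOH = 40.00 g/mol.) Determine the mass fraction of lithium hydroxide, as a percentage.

n(HCl) = 0.0294 × 0.337 = 9.91 × 10^-3 mol
Let x = n(LiOH), y = n(NaOH).
Titrant: 1x + 1y = 9.91 × 10^-3;  mass: 23.95x + 40.00y = 0.300
Solving, x = 6.00 × 10^-3 mol, y = 3.91 × 10^-3 mol
mass of LiOH = 6.00 × 10^-3 × 23.95 = 0.144 g
% LiOH = 0.144 / 0.300 × 100 = 47.9 %

47.9 %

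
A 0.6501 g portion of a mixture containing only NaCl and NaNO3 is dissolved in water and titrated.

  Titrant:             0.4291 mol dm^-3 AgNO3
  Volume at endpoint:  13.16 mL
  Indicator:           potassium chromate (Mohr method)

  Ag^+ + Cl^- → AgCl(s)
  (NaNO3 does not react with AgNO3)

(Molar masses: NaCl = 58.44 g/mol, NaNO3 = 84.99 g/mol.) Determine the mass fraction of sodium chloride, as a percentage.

50.76 %

n(AgNO3) = 0.01316 × 0.4291 = 5.647 × 10^-3 mol
Let x = n(NaCl), y = n(NaNO3).
Titrant: 1x = 5.647 × 10^-3;  mass: 58.44x + 84.99y = 0.6501
Solving, x = 5.647 × 10^-3 mol, y = 3.766 × 10^-3 mol
mass of NaCl = 5.647 × 10^-3 × 58.44 = 0.3300 g
% NaCl = 0.3300 / 0.6501 × 100 = 50.76 %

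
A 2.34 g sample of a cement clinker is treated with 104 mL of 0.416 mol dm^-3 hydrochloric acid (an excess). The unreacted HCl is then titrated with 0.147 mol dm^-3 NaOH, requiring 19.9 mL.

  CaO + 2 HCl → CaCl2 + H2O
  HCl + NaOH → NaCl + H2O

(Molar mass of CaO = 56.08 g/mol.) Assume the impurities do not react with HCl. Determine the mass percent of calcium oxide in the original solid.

48.3 %

n(HCl) added = 0.104 × 0.416 = 0.0433 mol
n(NaOH) used in back-titration = 0.0199 × 0.147 = 2.93 × 10^-3 mol
n(HCl) left over = 2.93 × 10^-3 mol (1:1 ratio)
n(HCl) consumed by analyte = 0.0433 − 2.93 × 10^-3 = 0.0403 mol
From the 1:2 ratio, n(CaO) = 1/2 × 0.0403 = 0.0202 mol
mass of CaO = 0.0202 × 56.08 = 1.13 g
% CaO = 1.13 / 2.34 × 100 = 48.3 %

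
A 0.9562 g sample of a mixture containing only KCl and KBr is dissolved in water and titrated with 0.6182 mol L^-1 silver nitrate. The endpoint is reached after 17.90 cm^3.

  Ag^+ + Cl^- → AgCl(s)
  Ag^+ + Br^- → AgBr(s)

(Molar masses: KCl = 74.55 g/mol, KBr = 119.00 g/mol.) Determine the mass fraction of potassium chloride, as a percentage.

n(AgNO3) = 0.01790 × 0.6182 = 0.01107 mol
Let x = n(KCl), y = n(KBr).
Titrant: 1x + 1y = 0.01107;  mass: 74.55x + 119.00y = 0.9562
Solving, x = 8.113 × 10^-3 mol, y = 2.953 × 10^-3 mol
mass of KCl = 8.113 × 10^-3 × 74.55 = 0.6048 g
% KCl = 0.6048 / 0.9562 × 100 = 63.25 %

63.25 %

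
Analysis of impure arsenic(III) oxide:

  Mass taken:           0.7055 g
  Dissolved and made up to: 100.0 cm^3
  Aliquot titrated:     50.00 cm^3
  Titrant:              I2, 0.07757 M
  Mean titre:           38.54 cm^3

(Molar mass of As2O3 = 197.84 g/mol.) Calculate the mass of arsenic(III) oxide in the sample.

0.5915 g

As2O3 + 2 I2 + 2 H2O → As2O5 + 4 HI
n(I2) per titration = 0.03854 × 0.07757 = 2.990 × 10^-3 mol
From the 1:2 ratio, n(As2O3) in each aliquot = 1/2 × 2.990 × 10^-3 = 1.495 × 10^-3 mol
n(As2O3) in the whole flask = 1.495 × 10^-3 × 100.0/50.00 = 2.990 × 10^-3 mol
mass of As2O3 = 2.990 × 10^-3 × 197.84 = 0.5915 g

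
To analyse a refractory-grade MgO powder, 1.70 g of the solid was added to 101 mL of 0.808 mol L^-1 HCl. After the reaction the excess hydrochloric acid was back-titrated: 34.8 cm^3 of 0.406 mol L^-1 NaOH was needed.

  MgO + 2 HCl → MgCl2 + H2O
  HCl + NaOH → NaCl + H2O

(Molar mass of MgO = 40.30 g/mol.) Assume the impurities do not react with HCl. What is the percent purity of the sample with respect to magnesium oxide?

80.0 %

n(HCl) added = 0.101 × 0.808 = 0.0816 mol
n(NaOH) used in back-titration = 0.0348 × 0.406 = 0.0141 mol
n(HCl) left over = 0.0141 mol (1:1 ratio)
n(HCl) consumed by analyte = 0.0816 − 0.0141 = 0.0675 mol
From the 1:2 ratio, n(MgO) = 1/2 × 0.0675 = 0.0337 mol
mass of MgO = 0.0337 × 40.30 = 1.36 g
% MgO = 1.36 / 1.70 × 100 = 80.0 %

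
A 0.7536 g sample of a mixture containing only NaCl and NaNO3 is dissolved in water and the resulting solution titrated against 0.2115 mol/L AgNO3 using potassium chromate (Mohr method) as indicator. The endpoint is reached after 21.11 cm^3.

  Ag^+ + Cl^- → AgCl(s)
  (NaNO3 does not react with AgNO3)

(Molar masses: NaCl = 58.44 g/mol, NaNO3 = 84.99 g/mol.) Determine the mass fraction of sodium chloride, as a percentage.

n(AgNO3) = 0.02111 × 0.2115 = 4.465 × 10^-3 mol
Let x = n(NaCl), y = n(NaNO3).
Titrant: 1x = 4.465 × 10^-3;  mass: 58.44x + 84.99y = 0.7536
Solving, x = 4.465 × 10^-3 mol, y = 5.797 × 10^-3 mol
mass of NaCl = 4.465 × 10^-3 × 58.44 = 0.2609 g
% NaCl = 0.2609 / 0.7536 × 100 = 34.62 %

34.62 %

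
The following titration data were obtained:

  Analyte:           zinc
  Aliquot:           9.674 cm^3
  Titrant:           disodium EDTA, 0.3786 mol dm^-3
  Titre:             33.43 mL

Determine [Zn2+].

Zn^2+ + EDTA^4- → [Zn(EDTA)]^2-
n(EDTA) = 0.03343 L × 0.3786 mol/L = 0.01266 mol
n(Zn2+) = 0.01266 mol (1:1 mole ratio)
[Zn2+] = 0.01266 mol / 0.009674 L = 1.308 mol/L

1.308 mol/L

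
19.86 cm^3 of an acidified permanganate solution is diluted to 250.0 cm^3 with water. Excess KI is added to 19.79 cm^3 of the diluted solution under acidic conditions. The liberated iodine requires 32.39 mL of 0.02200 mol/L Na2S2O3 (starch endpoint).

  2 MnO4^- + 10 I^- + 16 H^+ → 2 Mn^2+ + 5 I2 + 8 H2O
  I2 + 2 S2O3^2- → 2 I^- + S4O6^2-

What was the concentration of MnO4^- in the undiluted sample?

0.09065 mol/L

n(S2O3^2-) = 0.03239 × 0.02200 = 7.126 × 10^-4 mol
n(I2) = n(S2O3^2-)/2 = 3.563 × 10^-4 mol
From the 2:5 ratio, n(MnO4^-) in the aliquot = 2/5 × 3.563 × 10^-4 = 1.425 × 10^-4 mol
[MnO4^-]_dilute = 1.425 × 10^-4 / 0.01979 = 0.007201 mol/L
[MnO4^-]_original = 0.007201 × 250.0/19.86 = 0.09065 mol/L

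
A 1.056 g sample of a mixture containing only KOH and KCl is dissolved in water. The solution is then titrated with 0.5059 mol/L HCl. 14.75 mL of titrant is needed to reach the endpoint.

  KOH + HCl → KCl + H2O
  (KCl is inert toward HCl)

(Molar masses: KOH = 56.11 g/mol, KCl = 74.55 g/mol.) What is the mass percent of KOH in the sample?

39.65 %

n(HCl) = 0.01475 × 0.5059 = 7.462 × 10^-3 mol
Let x = n(KOH), y = n(KCl).
Titrant: 1x = 7.462 × 10^-3;  mass: 56.11x + 74.55y = 1.056
Solving, x = 7.462 × 10^-3 mol, y = 8.549 × 10^-3 mol
mass of KOH = 7.462 × 10^-3 × 56.11 = 0.4187 g
% KOH = 0.4187 / 1.056 × 100 = 39.65 %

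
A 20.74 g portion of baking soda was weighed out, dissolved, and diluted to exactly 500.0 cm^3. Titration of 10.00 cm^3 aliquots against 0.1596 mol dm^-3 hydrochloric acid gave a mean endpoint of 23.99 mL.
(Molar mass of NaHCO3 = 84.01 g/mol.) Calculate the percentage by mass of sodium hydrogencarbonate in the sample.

NaHCO3 + HCl → NaCl + H2O + CO2
n(HCl) per titration = 0.02399 × 0.1596 = 3.829 × 10^-3 mol
n(NaHCO3) in each aliquot = 3.829 × 10^-3 mol (1:1 ratio)
n(NaHCO3) in the whole flask = 3.829 × 10^-3 × 500.0/10.00 = 0.1914 mol
mass of NaHCO3 = 0.1914 × 84.01 = 16.08 g
% NaHCO3 = 16.08 / 20.74 × 100 = 77.55 %

77.55 %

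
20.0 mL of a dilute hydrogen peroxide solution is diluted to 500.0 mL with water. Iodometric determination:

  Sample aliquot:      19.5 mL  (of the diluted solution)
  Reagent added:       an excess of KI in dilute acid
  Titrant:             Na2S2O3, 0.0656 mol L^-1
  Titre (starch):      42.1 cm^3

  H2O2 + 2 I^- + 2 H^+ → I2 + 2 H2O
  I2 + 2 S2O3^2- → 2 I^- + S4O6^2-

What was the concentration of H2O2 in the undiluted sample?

n(S2O3^2-) = 0.0421 × 0.0656 = 2.76 × 10^-3 mol
n(I2) = n(S2O3^2-)/2 = 1.38 × 10^-3 mol
n(H2O2) in the aliquot = 1.38 × 10^-3 mol (1:1 ratio)
[H2O2]_dilute = 1.38 × 10^-3 / 0.0195 = 0.0708 mol/L
[H2O2]_original = 0.0708 × 500.0/20.0 = 1.77 mol/L

1.77 mol/L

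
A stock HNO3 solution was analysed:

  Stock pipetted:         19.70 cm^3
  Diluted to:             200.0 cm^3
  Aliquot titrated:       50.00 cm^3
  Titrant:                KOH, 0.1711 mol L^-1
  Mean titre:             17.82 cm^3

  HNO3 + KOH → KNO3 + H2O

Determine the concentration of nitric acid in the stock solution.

n(KOH) = 0.01782 × 0.1711 = 3.049 × 10^-3 mol
n(HNO3) in the aliquot = 3.049 × 10^-3 mol (1:1 ratio)
[HNO3]_dilute = 3.049 × 10^-3 / 0.05000 = 0.06098 mol/L
Dilution factor = 200.0 / 19.70 = 10.15
[HNO3]_stock = 0.06098 × 10.15 = 0.6191 mol/L

0.6191 mol/L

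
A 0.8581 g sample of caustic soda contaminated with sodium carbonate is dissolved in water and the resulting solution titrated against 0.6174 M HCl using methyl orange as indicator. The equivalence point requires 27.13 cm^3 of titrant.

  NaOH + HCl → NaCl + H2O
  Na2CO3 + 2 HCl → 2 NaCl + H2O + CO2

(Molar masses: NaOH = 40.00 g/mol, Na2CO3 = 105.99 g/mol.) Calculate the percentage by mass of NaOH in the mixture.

10.61 %

n(HCl) = 0.02713 × 0.6174 = 0.01675 mol
Let x = n(NaOH), y = n(Na2CO3).
Titrant: 1x + 2y = 0.01675;  mass: 40.00x + 105.99y = 0.8581
Solving, x = 2.275 × 10^-3 mol, y = 7.237 × 10^-3 mol
mass of NaOH = 2.275 × 10^-3 × 40.00 = 0.09102 g
% NaOH = 0.09102 / 0.8581 × 100 = 10.61 %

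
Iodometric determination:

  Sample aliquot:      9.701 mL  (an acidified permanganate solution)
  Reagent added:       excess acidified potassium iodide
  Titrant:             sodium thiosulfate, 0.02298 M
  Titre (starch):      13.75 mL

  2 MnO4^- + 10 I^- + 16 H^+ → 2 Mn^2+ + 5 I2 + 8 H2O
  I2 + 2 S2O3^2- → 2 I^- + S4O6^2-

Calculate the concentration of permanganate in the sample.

n(S2O3^2-) = 0.01375 × 0.02298 = 3.160 × 10^-4 mol
n(I2) = n(S2O3^2-)/2 = 1.580 × 10^-4 mol
From the 2:5 ratio, n(MnO4^-) in the aliquot = 2/5 × 1.580 × 10^-4 = 6.320 × 10^-5 mol
[MnO4^-] = 6.320 × 10^-5 / 0.009701 = 0.006514 mol/L

0.006514 M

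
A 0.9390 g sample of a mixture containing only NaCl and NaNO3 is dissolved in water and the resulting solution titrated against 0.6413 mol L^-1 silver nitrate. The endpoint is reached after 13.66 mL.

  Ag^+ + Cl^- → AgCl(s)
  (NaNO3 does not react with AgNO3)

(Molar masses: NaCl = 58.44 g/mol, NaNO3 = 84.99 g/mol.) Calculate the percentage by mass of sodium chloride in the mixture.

54.52 %

n(AgNO3) = 0.01366 × 0.6413 = 8.760 × 10^-3 mol
Let x = n(NaCl), y = n(NaNO3).
Titrant: 1x = 8.760 × 10^-3;  mass: 58.44x + 84.99y = 0.9390
Solving, x = 8.760 × 10^-3 mol, y = 5.025 × 10^-3 mol
mass of NaCl = 8.760 × 10^-3 × 58.44 = 0.5119 g
% NaCl = 0.5119 / 0.9390 × 100 = 54.52 %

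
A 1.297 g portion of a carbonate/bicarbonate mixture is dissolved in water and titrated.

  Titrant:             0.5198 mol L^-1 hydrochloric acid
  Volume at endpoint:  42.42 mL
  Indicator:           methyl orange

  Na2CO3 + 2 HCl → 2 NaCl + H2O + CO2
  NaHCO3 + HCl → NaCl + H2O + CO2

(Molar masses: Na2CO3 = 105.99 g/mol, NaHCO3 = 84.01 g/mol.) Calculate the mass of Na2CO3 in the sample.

0.9490 g

n(HCl) = 0.04242 × 0.5198 = 0.02205 mol
Let x = n(Na2CO3), y = n(NaHCO3).
Titrant: 2x + 1y = 0.02205;  mass: 105.99x + 84.01y = 1.297
Solving, x = 8.954 × 10^-3 mol, y = 4.142 × 10^-3 mol
mass of Na2CO3 = 8.954 × 10^-3 × 105.99 = 0.9490 g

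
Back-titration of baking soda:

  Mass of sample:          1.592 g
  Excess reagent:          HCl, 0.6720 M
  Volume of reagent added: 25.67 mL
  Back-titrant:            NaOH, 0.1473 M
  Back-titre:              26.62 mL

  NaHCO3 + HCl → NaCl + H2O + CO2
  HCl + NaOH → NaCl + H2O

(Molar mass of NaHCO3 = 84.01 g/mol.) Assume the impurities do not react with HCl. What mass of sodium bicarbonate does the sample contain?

1.120 g

n(HCl) added = 0.02567 × 0.6720 = 0.01725 mol
n(NaOH) used in back-titration = 0.02662 × 0.1473 = 3.921 × 10^-3 mol
n(HCl) left over = 3.921 × 10^-3 mol (1:1 ratio)
n(HCl) consumed by analyte = 0.01725 − 3.921 × 10^-3 = 0.01333 mol
n(NaHCO3) = 0.01333 mol (1:1 ratio)
mass of NaHCO3 = 0.01333 × 84.01 = 1.120 g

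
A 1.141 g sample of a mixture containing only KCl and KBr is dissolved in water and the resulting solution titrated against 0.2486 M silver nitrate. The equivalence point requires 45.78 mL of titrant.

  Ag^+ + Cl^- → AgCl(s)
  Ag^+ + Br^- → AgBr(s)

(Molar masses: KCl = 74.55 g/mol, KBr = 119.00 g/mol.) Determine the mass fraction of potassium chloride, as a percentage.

n(AgNO3) = 0.04578 × 0.2486 = 0.01138 mol
Let x = n(KCl), y = n(KBr).
Titrant: 1x + 1y = 0.01138;  mass: 74.55x + 119.00y = 1.141
Solving, x = 4.799 × 10^-3 mol, y = 6.582 × 10^-3 mol
mass of KCl = 4.799 × 10^-3 × 74.55 = 0.3578 g
% KCl = 0.3578 / 1.141 × 100 = 31.36 %

31.36 %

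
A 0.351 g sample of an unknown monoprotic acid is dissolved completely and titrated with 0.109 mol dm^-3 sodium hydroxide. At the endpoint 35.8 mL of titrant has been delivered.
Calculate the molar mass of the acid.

n(NaOH) = 0.0358 L × 0.109 mol/L = 3.90 × 10^-3 mol
n(HA) = 3.90 × 10^-3 mol (1:1 ratio)
M = m / n = 0.351 g / 3.90 × 10^-3 mol = 89.9 g/mol

89.9 g/mol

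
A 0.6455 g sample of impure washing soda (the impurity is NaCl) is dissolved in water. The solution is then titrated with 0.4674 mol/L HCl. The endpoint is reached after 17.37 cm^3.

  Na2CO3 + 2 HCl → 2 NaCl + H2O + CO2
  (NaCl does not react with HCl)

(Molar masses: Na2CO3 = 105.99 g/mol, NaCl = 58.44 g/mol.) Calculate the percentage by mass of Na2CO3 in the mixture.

n(HCl) = 0.01737 × 0.4674 = 8.119 × 10^-3 mol
Let x = n(Na2CO3), y = n(NaCl).
Titrant: 2x = 8.119 × 10^-3;  mass: 105.99x + 58.44y = 0.6455
Solving, x = 4.059 × 10^-3 mol, y = 3.683 × 10^-3 mol
mass of Na2CO3 = 4.059 × 10^-3 × 105.99 = 0.4303 g
% Na2CO3 = 0.4303 / 0.6455 × 100 = 66.65 %

66.65 %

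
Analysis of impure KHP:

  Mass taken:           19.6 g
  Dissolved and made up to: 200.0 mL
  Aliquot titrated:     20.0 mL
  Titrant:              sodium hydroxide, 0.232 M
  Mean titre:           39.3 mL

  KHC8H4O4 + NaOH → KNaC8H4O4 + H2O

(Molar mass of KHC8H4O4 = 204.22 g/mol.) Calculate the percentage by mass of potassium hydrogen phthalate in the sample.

95.0 %

n(NaOH) per titration = 0.0393 × 0.232 = 9.12 × 10^-3 mol
n(KHC8H4O4) in each aliquot = 9.12 × 10^-3 mol (1:1 ratio)
n(KHC8H4O4) in the whole flask = 9.12 × 10^-3 × 200.0/20.0 = 0.0912 mol
mass of KHC8H4O4 = 0.0912 × 204.22 = 18.6 g
% KHC8H4O4 = 18.6 / 19.6 × 100 = 95.0 %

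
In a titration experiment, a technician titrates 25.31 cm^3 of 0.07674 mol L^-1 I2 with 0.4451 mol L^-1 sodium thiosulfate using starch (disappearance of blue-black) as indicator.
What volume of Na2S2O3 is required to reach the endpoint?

8.727 mL

I2 + 2 S2O3^2- → 2 I^- + S4O6^2-
n(I2) = 0.02531 L × 0.07674 mol/L = 1.942 × 10^-3 mol
From the 2:1 stoichiometry, n(Na2S2O3) = 2/1 × 1.942 × 10^-3 = 3.885 × 10^-3 mol
V(Na2S2O3) = 3.885 × 10^-3 mol / 0.4451 mol/L = 0.008727 L = 8.727 mL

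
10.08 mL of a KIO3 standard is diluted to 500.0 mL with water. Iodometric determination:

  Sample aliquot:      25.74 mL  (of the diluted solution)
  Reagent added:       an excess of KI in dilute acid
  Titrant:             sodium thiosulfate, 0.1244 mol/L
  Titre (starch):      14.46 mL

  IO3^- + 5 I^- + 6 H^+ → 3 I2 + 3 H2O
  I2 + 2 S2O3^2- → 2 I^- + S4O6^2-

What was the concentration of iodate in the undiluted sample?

0.5777 mol/L

n(S2O3^2-) = 0.01446 × 0.1244 = 1.799 × 10^-3 mol
n(I2) = n(S2O3^2-)/2 = 8.994 × 10^-4 mol
From the 1:3 ratio, n(IO3^-) in the aliquot = 1/3 × 8.994 × 10^-4 = 2.998 × 10^-4 mol
[IO3^-]_dilute = 2.998 × 10^-4 / 0.02574 = 0.01165 mol/L
[IO3^-]_original = 0.01165 × 500.0/10.08 = 0.5777 mol/L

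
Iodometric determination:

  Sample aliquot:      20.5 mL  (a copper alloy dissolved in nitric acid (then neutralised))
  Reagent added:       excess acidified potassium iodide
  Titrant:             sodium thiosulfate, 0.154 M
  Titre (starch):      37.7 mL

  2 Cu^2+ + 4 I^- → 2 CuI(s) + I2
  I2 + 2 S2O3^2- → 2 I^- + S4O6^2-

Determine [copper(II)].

n(S2O3^2-) = 0.0377 × 0.154 = 5.81 × 10^-3 mol
n(I2) = n(S2O3^2-)/2 = 2.90 × 10^-3 mol
From the 2:1 ratio, n(Cu2+) in the aliquot = 2/1 × 2.90 × 10^-3 = 5.81 × 10^-3 mol
[Cu2+] = 5.81 × 10^-3 / 0.0205 = 0.283 mol/L

0.283 M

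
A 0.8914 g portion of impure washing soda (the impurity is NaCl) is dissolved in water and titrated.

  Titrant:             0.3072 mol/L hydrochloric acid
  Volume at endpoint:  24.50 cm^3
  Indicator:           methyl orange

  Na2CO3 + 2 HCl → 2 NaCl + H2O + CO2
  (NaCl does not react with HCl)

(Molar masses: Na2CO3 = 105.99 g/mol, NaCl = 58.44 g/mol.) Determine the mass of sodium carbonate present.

0.3989 g

n(HCl) = 0.02450 × 0.3072 = 7.526 × 10^-3 mol
Let x = n(Na2CO3), y = n(NaCl).
Titrant: 2x = 7.526 × 10^-3;  mass: 105.99x + 58.44y = 0.8914
Solving, x = 3.763 × 10^-3 mol, y = 8.428 × 10^-3 mol
mass of Na2CO3 = 3.763 × 10^-3 × 105.99 = 0.3989 g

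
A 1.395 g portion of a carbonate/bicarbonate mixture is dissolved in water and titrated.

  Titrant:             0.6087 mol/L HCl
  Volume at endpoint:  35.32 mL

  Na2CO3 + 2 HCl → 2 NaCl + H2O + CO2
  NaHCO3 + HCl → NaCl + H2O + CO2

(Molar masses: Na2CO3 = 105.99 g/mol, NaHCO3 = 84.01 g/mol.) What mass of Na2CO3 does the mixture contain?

n(HCl) = 0.03532 × 0.6087 = 0.02150 mol
Let x = n(Na2CO3), y = n(NaHCO3).
Titrant: 2x + 1y = 0.02150;  mass: 105.99x + 84.01y = 1.395
Solving, x = 6.628 × 10^-3 mol, y = 8.243 × 10^-3 mol
mass of Na2CO3 = 6.628 × 10^-3 × 105.99 = 0.7025 g

0.7025 g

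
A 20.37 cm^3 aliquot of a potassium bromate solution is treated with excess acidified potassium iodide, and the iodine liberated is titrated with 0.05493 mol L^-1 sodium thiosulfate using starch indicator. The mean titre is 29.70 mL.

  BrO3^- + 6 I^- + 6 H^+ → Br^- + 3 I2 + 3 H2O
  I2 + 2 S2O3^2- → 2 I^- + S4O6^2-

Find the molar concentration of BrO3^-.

n(S2O3^2-) = 0.02970 × 0.05493 = 1.631 × 10^-3 mol
n(I2) = n(S2O3^2-)/2 = 8.157 × 10^-4 mol
From the 1:3 ratio, n(BrO3^-) in the aliquot = 1/3 × 8.157 × 10^-4 = 2.719 × 10^-4 mol
[BrO3^-] = 2.719 × 10^-4 / 0.02037 = 0.01335 mol/L

0.01335 mol/L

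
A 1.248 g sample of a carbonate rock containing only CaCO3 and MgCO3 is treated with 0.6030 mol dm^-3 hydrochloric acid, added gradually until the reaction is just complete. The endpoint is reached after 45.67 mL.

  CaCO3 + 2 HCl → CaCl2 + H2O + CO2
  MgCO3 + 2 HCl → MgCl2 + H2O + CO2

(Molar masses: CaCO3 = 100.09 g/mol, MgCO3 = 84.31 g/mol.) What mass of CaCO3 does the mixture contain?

n(HCl) = 0.04567 × 0.6030 = 0.02754 mol
Let x = n(CaCO3), y = n(MgCO3).
Titrant: 2x + 2y = 0.02754;  mass: 100.09x + 84.31y = 1.248
Solving, x = 5.519 × 10^-3 mol, y = 8.250 × 10^-3 mol
mass of CaCO3 = 5.519 × 10^-3 × 100.09 = 0.5524 g

0.5524 g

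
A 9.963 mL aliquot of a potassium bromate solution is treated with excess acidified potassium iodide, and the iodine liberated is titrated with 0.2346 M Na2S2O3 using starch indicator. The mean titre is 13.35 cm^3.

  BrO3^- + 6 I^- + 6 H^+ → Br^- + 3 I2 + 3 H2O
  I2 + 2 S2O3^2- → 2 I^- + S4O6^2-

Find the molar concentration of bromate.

0.05239 M

n(S2O3^2-) = 0.01335 × 0.2346 = 3.132 × 10^-3 mol
n(I2) = n(S2O3^2-)/2 = 1.566 × 10^-3 mol
From the 1:3 ratio, n(BrO3^-) in the aliquot = 1/3 × 1.566 × 10^-3 = 5.220 × 10^-4 mol
[BrO3^-] = 5.220 × 10^-4 / 0.009963 = 0.05239 mol/L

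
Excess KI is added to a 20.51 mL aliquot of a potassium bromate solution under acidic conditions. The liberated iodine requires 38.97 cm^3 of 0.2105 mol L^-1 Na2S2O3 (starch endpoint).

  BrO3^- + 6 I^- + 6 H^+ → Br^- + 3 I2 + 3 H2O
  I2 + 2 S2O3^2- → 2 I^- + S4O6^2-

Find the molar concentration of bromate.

n(S2O3^2-) = 0.03897 × 0.2105 = 8.203 × 10^-3 mol
n(I2) = n(S2O3^2-)/2 = 4.102 × 10^-3 mol
From the 1:3 ratio, n(BrO3^-) in the aliquot = 1/3 × 4.102 × 10^-3 = 1.367 × 10^-3 mol
[BrO3^-] = 1.367 × 10^-3 / 0.02051 = 0.06666 mol/L

0.06666 mol/L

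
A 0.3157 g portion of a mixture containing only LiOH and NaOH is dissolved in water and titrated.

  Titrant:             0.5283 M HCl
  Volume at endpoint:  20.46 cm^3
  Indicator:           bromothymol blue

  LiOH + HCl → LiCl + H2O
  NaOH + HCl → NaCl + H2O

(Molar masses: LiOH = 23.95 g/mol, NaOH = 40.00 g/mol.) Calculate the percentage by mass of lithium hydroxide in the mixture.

n(HCl) = 0.02046 × 0.5283 = 0.01081 mol
Let x = n(LiOH), y = n(NaOH).
Titrant: 1x + 1y = 0.01081;  mass: 23.95x + 40.00y = 0.3157
Solving, x = 7.269 × 10^-3 mol, y = 3.540 × 10^-3 mol
mass of LiOH = 7.269 × 10^-3 × 23.95 = 0.1741 g
% LiOH = 0.1741 / 0.3157 × 100 = 55.14 %

55.14 %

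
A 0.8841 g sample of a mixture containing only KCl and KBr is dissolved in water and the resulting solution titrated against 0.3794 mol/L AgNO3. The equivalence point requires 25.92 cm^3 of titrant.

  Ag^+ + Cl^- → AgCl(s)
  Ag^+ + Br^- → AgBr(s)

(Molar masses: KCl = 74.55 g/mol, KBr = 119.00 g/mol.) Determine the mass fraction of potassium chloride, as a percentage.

54.28 %

n(AgNO3) = 0.02592 × 0.3794 = 9.834 × 10^-3 mol
Let x = n(KCl), y = n(KBr).
Titrant: 1x + 1y = 9.834 × 10^-3;  mass: 74.55x + 119.00y = 0.8841
Solving, x = 6.438 × 10^-3 mol, y = 3.396 × 10^-3 mol
mass of KCl = 6.438 × 10^-3 × 74.55 = 0.4799 g
% KCl = 0.4799 / 0.8841 × 100 = 54.28 %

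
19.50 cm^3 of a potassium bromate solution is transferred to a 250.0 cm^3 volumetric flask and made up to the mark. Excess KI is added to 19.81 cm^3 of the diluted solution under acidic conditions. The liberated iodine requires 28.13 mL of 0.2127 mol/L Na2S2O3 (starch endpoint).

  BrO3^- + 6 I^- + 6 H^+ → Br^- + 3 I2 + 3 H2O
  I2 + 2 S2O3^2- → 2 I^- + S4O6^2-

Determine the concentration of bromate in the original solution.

n(S2O3^2-) = 0.02813 × 0.2127 = 5.983 × 10^-3 mol
n(I2) = n(S2O3^2-)/2 = 2.992 × 10^-3 mol
From the 1:3 ratio, n(BrO3^-) in the aliquot = 1/3 × 2.992 × 10^-3 = 9.972 × 10^-4 mol
[BrO3^-]_dilute = 9.972 × 10^-4 / 0.01981 = 0.05034 mol/L
[BrO3^-]_original = 0.05034 × 250.0/19.50 = 0.6454 mol/L

0.6454 mol/L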